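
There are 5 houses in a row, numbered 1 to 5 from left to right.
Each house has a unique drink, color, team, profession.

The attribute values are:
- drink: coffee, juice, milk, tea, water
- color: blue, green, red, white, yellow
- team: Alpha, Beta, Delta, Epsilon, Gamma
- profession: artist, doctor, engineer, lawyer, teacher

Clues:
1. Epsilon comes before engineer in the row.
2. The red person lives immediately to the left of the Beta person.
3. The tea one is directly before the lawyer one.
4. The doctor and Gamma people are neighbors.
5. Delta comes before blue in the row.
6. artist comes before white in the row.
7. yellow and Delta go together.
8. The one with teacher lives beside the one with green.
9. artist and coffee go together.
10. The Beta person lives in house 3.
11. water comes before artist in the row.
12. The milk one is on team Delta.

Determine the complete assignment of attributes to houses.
Solution:

House | Drink | Color | Team | Profession
-----------------------------------------
  1   | milk | yellow | Delta | doctor
  2   | tea | red | Gamma | teacher
  3   | water | green | Beta | lawyer
  4   | coffee | blue | Epsilon | artist
  5   | juice | white | Alpha | engineer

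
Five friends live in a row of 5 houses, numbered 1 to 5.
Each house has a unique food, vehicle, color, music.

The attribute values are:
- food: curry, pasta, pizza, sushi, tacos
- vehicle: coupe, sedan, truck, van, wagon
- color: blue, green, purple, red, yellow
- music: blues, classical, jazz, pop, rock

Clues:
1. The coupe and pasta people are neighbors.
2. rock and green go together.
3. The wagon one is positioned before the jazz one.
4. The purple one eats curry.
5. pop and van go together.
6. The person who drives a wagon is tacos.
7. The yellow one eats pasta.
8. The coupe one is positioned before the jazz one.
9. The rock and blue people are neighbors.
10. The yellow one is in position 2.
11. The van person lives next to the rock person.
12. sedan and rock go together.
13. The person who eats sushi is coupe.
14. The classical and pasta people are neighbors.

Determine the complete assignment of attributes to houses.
Solution:

House | Food | Vehicle | Color | Music
--------------------------------------
  1   | sushi | coupe | red | classical
  2   | pasta | van | yellow | pop
  3   | pizza | sedan | green | rock
  4   | tacos | wagon | blue | blues
  5   | curry | truck | purple | jazz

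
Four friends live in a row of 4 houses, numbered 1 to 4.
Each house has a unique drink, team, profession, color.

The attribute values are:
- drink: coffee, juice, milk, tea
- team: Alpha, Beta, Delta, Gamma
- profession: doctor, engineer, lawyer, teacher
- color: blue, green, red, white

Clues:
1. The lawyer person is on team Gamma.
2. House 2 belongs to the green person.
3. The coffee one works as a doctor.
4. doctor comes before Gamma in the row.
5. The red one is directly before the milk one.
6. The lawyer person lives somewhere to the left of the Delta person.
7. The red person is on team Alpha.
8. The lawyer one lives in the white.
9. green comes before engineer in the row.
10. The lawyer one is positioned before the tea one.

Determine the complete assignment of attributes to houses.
Solution:

House | Drink | Team | Profession | Color
-----------------------------------------
  1   | coffee | Alpha | doctor | red
  2   | milk | Beta | teacher | green
  3   | juice | Gamma | lawyer | white
  4   | tea | Delta | engineer | blue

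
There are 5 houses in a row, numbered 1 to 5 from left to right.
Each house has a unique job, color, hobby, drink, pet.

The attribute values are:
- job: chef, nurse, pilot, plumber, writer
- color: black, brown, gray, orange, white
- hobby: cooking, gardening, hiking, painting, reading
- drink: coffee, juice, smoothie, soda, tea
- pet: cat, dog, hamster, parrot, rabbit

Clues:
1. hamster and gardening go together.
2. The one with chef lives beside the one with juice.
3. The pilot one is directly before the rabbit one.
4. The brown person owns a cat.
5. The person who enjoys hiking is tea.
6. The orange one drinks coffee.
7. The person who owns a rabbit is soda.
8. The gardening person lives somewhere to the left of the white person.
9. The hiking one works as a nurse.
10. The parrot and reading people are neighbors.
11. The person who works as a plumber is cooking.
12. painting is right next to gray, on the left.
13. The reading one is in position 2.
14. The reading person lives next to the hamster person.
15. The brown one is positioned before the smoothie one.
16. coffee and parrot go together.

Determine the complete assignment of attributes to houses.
Solution:

House | Job | Color | Hobby | Drink | Pet
-----------------------------------------
  1   | pilot | orange | painting | coffee | parrot
  2   | chef | gray | reading | soda | rabbit
  3   | writer | black | gardening | juice | hamster
  4   | nurse | brown | hiking | tea | cat
  5   | plumber | white | cooking | smoothie | dog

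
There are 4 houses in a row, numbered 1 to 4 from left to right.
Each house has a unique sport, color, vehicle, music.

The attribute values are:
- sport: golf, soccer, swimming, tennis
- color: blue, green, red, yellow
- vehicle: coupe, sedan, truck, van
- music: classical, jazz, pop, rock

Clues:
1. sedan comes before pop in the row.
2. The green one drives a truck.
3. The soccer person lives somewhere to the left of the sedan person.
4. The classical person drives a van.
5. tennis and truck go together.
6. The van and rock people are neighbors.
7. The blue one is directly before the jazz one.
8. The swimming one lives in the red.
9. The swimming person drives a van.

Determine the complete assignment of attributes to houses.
Solution:

House | Sport | Color | Vehicle | Music
---------------------------------------
  1   | swimming | red | van | classical
  2   | soccer | blue | coupe | rock
  3   | golf | yellow | sedan | jazz
  4   | tennis | green | truck | pop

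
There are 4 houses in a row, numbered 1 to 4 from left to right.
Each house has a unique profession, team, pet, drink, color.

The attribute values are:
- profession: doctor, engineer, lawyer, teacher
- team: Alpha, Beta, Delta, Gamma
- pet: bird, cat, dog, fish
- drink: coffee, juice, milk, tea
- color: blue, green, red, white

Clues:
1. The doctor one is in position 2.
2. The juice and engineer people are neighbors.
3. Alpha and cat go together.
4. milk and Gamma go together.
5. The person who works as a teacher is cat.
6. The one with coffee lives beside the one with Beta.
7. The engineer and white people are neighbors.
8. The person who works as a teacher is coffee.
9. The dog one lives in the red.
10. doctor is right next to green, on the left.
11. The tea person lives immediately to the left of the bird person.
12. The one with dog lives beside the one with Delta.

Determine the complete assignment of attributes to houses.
Solution:

House | Profession | Team | Pet | Drink | Color
-----------------------------------------------
  1   | teacher | Alpha | cat | coffee | blue
  2   | doctor | Beta | dog | juice | red
  3   | engineer | Delta | fish | tea | green
  4   | lawyer | Gamma | bird | milk | white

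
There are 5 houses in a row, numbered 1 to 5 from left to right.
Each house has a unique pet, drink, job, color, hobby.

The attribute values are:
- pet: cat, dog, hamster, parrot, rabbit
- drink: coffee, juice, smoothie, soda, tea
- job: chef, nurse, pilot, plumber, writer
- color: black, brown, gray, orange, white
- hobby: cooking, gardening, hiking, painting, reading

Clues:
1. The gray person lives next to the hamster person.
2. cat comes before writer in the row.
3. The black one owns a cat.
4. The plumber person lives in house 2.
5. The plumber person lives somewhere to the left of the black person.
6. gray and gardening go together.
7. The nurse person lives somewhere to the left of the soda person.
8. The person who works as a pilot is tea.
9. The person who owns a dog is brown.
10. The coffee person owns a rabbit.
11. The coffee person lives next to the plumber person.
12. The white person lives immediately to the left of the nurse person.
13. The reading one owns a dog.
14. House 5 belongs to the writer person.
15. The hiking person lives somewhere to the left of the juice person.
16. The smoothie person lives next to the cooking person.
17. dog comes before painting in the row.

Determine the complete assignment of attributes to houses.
Solution:

House | Pet | Drink | Job | Color | Hobby
-----------------------------------------
  1   | rabbit | coffee | chef | gray | gardening
  2   | hamster | smoothie | plumber | white | hiking
  3   | cat | juice | nurse | black | cooking
  4   | dog | tea | pilot | brown | reading
  5   | parrot | soda | writer | orange | painting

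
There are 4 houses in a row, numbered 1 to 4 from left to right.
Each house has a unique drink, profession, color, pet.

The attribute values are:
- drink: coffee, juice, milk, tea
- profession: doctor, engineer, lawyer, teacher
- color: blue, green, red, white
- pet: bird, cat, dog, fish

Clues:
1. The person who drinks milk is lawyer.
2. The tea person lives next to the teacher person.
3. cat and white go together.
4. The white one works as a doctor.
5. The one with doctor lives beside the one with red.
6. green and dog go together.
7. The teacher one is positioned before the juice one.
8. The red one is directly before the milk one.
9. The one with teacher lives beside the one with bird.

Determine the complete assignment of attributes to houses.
Solution:

House | Drink | Profession | Color | Pet
----------------------------------------
  1   | tea | doctor | white | cat
  2   | coffee | teacher | red | fish
  3   | milk | lawyer | blue | bird
  4   | juice | engineer | green | dog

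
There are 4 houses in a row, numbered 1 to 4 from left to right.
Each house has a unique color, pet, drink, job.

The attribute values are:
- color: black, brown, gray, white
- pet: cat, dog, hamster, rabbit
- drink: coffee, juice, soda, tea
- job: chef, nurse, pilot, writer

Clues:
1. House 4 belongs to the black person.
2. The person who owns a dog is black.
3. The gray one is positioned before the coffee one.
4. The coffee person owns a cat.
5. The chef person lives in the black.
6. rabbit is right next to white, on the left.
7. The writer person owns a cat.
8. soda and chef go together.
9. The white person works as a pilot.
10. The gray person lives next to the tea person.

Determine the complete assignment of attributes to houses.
Solution:

House | Color | Pet | Drink | Job
---------------------------------
  1   | gray | rabbit | juice | nurse
  2   | white | hamster | tea | pilot
  3   | brown | cat | coffee | writer
  4   | black | dog | soda | chef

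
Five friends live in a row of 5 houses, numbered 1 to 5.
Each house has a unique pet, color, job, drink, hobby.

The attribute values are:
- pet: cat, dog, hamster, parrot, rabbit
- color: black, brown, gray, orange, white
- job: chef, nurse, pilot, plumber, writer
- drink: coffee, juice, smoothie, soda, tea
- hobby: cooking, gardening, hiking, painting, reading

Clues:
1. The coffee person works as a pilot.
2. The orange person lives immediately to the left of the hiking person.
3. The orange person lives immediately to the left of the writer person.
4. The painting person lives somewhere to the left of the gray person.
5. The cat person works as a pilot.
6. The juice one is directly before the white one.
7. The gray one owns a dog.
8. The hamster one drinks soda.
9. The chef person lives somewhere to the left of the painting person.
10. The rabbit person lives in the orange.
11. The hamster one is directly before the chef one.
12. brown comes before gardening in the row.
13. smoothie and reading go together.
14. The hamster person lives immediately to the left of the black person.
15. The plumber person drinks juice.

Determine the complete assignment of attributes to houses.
Solution:

House | Pet | Color | Job | Drink | Hobby
-----------------------------------------
  1   | rabbit | orange | plumber | juice | cooking
  2   | hamster | white | writer | soda | hiking
  3   | parrot | black | chef | smoothie | reading
  4   | cat | brown | pilot | coffee | painting
  5   | dog | gray | nurse | tea | gardening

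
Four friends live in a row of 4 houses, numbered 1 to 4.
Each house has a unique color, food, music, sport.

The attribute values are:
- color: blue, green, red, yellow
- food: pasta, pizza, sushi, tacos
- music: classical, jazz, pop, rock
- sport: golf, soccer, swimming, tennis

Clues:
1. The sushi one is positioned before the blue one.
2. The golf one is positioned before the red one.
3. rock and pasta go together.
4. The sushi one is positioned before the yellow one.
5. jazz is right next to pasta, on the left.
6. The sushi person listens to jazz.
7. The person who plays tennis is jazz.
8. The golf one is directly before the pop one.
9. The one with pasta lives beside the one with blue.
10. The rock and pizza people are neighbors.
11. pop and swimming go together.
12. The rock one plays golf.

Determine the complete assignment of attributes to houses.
Solution:

House | Color | Food | Music | Sport
------------------------------------
  1   | green | sushi | jazz | tennis
  2   | yellow | pasta | rock | golf
  3   | blue | pizza | pop | swimming
  4   | red | tacos | classical | soccer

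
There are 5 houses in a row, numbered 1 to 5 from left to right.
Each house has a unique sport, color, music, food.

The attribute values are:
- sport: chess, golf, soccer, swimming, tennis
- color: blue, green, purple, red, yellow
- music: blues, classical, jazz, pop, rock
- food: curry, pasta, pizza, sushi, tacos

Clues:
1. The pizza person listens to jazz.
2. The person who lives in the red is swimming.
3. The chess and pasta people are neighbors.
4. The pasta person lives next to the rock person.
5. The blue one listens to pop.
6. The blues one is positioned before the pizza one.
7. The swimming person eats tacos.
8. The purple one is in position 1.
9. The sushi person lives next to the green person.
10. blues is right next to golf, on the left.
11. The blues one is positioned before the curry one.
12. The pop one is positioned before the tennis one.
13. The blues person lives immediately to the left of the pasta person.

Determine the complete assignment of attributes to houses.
Solution:

House | Sport | Color | Music | Food
------------------------------------
  1   | chess | purple | blues | sushi
  2   | golf | green | classical | pasta
  3   | swimming | red | rock | tacos
  4   | soccer | blue | pop | curry
  5   | tennis | yellow | jazz | pizza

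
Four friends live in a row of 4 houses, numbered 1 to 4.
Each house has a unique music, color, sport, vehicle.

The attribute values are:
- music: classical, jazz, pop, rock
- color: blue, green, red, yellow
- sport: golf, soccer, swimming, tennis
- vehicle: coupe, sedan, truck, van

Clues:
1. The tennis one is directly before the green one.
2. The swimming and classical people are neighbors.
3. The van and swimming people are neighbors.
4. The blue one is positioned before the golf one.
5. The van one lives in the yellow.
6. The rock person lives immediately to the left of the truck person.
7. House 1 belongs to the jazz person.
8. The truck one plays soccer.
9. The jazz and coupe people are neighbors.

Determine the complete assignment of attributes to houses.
Solution:

House | Music | Color | Sport | Vehicle
---------------------------------------
  1   | jazz | yellow | tennis | van
  2   | rock | green | swimming | coupe
  3   | classical | blue | soccer | truck
  4   | pop | red | golf | sedan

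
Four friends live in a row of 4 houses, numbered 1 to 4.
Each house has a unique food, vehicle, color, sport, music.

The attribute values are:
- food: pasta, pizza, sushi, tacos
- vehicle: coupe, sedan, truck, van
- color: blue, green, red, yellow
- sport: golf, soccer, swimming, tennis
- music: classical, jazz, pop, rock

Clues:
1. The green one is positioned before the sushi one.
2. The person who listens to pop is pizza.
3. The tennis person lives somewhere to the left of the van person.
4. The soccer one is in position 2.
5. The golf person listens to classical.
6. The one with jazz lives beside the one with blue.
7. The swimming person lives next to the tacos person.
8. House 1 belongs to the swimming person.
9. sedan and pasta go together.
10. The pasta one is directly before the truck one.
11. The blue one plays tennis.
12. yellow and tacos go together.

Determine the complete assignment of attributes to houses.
Solution:

House | Food | Vehicle | Color | Sport | Music
----------------------------------------------
  1   | pasta | sedan | green | swimming | rock
  2   | tacos | truck | yellow | soccer | jazz
  3   | pizza | coupe | blue | tennis | pop
  4   | sushi | van | red | golf | classical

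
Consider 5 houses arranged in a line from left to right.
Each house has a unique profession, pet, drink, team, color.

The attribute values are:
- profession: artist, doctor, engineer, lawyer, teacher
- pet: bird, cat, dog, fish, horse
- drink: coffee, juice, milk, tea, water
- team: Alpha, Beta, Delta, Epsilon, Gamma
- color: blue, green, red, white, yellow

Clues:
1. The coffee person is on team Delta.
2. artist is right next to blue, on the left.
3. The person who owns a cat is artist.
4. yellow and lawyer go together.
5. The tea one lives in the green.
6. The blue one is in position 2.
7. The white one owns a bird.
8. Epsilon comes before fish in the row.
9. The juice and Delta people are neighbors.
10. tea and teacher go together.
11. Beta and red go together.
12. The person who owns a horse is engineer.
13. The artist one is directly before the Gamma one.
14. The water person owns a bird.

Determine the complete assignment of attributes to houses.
Solution:

House | Profession | Pet | Drink | Team | Color
-----------------------------------------------
  1   | artist | cat | milk | Beta | red
  2   | engineer | horse | juice | Gamma | blue
  3   | lawyer | dog | coffee | Delta | yellow
  4   | doctor | bird | water | Epsilon | white
  5   | teacher | fish | tea | Alpha | green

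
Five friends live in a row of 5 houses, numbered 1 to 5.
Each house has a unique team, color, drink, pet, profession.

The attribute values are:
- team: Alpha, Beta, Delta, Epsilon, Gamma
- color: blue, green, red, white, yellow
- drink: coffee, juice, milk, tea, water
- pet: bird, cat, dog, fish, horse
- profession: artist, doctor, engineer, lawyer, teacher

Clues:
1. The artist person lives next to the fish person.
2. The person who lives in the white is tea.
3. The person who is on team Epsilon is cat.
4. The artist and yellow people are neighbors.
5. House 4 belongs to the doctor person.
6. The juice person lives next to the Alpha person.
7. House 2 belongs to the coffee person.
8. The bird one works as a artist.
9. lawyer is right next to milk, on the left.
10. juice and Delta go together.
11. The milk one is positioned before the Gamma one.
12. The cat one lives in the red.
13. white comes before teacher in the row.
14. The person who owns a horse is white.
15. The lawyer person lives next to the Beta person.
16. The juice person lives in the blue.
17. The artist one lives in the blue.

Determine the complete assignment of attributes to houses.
Solution:

House | Team | Color | Drink | Pet | Profession
-----------------------------------------------
  1   | Delta | blue | juice | bird | artist
  2   | Alpha | yellow | coffee | fish | lawyer
  3   | Beta | green | milk | dog | engineer
  4   | Gamma | white | tea | horse | doctor
  5   | Epsilon | red | water | cat | teacher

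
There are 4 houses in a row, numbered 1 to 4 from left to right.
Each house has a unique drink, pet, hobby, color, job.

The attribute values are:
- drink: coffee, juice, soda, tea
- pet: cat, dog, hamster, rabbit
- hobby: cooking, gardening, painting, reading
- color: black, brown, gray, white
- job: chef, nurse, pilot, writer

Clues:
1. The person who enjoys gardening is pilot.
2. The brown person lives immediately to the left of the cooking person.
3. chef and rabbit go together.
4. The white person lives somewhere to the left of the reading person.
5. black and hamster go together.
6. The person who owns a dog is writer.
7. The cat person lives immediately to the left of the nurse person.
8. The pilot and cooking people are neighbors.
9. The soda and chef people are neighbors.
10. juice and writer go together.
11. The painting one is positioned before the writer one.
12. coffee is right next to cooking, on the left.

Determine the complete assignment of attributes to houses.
Solution:

House | Drink | Pet | Hobby | Color | Job
-----------------------------------------
  1   | coffee | cat | gardening | brown | pilot
  2   | soda | hamster | cooking | black | nurse
  3   | tea | rabbit | painting | white | chef
  4   | juice | dog | reading | gray | writer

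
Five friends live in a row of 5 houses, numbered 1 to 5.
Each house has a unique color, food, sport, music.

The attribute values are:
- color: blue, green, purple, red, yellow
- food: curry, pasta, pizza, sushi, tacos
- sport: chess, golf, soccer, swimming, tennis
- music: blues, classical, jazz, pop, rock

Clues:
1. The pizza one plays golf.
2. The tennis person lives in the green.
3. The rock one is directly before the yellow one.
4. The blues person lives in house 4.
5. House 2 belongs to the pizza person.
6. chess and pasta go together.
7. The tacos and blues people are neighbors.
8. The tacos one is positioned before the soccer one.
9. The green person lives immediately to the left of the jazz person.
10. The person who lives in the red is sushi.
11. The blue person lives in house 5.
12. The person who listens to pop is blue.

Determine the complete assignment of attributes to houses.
Solution:

House | Color | Food | Sport | Music
------------------------------------
  1   | green | curry | tennis | rock
  2   | yellow | pizza | golf | jazz
  3   | purple | tacos | swimming | classical
  4   | red | sushi | soccer | blues
  5   | blue | pasta | chess | pop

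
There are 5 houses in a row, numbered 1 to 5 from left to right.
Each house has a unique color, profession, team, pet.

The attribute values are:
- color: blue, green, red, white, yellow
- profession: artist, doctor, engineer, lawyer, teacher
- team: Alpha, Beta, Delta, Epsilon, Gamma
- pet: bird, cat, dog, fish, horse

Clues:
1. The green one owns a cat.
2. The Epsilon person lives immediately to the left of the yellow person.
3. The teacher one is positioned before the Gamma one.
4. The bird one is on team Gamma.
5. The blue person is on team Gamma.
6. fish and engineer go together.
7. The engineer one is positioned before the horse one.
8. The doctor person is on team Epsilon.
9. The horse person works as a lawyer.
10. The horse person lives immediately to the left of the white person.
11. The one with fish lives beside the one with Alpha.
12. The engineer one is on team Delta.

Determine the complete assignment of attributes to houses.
Solution:

House | Color | Profession | Team | Pet
---------------------------------------
  1   | green | doctor | Epsilon | cat
  2   | yellow | engineer | Delta | fish
  3   | red | lawyer | Alpha | horse
  4   | white | teacher | Beta | dog
  5   | blue | artist | Gamma | bird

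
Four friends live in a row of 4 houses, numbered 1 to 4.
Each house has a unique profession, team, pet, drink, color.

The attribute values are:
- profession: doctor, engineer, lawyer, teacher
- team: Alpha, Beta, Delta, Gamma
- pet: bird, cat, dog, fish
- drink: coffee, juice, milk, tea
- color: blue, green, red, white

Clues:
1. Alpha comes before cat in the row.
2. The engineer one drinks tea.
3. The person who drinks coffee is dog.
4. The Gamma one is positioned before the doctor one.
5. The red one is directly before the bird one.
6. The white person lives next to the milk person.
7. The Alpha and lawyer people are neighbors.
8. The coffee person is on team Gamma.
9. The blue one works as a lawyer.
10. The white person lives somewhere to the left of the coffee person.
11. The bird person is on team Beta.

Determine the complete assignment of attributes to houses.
Solution:

House | Profession | Team | Pet | Drink | Color
-----------------------------------------------
  1   | engineer | Alpha | fish | tea | white
  2   | lawyer | Delta | cat | milk | blue
  3   | teacher | Gamma | dog | coffee | red
  4   | doctor | Beta | bird | juice | green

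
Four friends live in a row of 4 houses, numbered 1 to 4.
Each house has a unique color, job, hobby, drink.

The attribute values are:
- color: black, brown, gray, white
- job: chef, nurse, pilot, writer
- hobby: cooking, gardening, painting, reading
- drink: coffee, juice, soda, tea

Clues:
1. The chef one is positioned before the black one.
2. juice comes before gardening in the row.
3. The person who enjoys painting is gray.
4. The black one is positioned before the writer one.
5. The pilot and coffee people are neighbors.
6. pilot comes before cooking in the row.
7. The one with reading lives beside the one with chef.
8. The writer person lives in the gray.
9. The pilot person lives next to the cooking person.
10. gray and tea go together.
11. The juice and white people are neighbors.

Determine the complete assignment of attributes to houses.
Solution:

House | Color | Job | Hobby | Drink
-----------------------------------
  1   | brown | pilot | reading | juice
  2   | white | chef | cooking | coffee
  3   | black | nurse | gardening | soda
  4   | gray | writer | painting | tea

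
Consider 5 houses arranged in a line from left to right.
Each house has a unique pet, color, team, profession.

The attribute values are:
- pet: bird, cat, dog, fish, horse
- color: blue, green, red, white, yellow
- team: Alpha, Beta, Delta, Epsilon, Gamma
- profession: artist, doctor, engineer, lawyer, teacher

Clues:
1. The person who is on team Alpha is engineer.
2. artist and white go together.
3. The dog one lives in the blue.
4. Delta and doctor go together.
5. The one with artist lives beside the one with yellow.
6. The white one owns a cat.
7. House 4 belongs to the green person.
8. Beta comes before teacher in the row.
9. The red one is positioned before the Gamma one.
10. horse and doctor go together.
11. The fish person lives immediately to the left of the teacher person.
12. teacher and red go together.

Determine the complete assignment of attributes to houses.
Solution:

House | Pet | Color | Team | Profession
---------------------------------------
  1   | cat | white | Beta | artist
  2   | fish | yellow | Alpha | engineer
  3   | bird | red | Epsilon | teacher
  4   | horse | green | Delta | doctor
  5   | dog | blue | Gamma | lawyer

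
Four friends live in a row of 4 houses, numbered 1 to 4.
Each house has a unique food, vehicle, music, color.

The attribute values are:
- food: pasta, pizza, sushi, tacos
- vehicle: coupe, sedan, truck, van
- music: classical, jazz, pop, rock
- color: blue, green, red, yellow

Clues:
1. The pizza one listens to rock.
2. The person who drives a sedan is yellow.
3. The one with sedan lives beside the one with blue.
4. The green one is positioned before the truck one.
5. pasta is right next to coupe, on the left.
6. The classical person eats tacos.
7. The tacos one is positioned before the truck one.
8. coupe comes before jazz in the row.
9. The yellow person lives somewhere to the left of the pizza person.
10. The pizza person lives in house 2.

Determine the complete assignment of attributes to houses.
Solution:

House | Food | Vehicle | Music | Color
--------------------------------------
  1   | pasta | sedan | pop | yellow
  2   | pizza | coupe | rock | blue
  3   | tacos | van | classical | green
  4   | sushi | truck | jazz | red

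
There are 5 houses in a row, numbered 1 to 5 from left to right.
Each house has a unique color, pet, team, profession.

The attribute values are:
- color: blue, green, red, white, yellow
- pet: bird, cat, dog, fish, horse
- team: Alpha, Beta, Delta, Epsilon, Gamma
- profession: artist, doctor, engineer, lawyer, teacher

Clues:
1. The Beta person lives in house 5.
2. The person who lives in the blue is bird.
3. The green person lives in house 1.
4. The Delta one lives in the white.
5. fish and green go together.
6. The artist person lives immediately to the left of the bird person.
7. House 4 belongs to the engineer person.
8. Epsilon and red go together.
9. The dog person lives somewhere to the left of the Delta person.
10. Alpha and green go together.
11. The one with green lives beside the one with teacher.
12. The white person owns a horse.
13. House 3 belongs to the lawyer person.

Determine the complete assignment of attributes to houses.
Solution:

House | Color | Pet | Team | Profession
---------------------------------------
  1   | green | fish | Alpha | artist
  2   | blue | bird | Gamma | teacher
  3   | red | dog | Epsilon | lawyer
  4   | white | horse | Delta | engineer
  5   | yellow | cat | Beta | doctor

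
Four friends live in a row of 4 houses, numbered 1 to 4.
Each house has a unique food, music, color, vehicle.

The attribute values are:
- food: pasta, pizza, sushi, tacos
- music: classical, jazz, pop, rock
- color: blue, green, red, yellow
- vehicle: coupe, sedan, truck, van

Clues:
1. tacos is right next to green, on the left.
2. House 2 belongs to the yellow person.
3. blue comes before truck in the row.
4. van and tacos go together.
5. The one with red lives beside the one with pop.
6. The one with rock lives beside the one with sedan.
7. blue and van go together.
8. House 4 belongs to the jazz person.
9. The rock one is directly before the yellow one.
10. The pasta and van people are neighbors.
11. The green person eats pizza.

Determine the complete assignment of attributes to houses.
Solution:

House | Food | Music | Color | Vehicle
--------------------------------------
  1   | sushi | rock | red | coupe
  2   | pasta | pop | yellow | sedan
  3   | tacos | classical | blue | van
  4   | pizza | jazz | green | truck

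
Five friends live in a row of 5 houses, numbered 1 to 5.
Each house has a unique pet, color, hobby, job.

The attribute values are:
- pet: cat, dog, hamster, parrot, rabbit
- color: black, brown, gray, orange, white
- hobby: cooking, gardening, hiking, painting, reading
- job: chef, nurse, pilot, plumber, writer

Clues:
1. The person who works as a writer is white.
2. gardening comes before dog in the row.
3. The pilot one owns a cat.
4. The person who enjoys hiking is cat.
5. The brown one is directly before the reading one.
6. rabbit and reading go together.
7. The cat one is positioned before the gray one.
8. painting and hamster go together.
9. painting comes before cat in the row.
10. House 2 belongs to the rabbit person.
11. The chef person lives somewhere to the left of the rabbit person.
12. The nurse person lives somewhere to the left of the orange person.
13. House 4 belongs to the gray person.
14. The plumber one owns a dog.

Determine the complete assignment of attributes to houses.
Solution:

House | Pet | Color | Hobby | Job
---------------------------------
  1   | hamster | brown | painting | chef
  2   | rabbit | white | reading | writer
  3   | cat | black | hiking | pilot
  4   | parrot | gray | gardening | nurse
  5   | dog | orange | cooking | plumber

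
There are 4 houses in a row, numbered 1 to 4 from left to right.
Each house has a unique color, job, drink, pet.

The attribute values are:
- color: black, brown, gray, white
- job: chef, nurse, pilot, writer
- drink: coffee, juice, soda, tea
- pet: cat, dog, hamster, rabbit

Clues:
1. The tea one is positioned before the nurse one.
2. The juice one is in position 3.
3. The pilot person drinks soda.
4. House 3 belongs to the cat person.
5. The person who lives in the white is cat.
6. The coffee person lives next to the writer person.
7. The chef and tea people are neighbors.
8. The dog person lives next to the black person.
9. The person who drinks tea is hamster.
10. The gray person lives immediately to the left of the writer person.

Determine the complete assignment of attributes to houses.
Solution:

House | Color | Job | Drink | Pet
---------------------------------
  1   | gray | chef | coffee | dog
  2   | black | writer | tea | hamster
  3   | white | nurse | juice | cat
  4   | brown | pilot | soda | rabbit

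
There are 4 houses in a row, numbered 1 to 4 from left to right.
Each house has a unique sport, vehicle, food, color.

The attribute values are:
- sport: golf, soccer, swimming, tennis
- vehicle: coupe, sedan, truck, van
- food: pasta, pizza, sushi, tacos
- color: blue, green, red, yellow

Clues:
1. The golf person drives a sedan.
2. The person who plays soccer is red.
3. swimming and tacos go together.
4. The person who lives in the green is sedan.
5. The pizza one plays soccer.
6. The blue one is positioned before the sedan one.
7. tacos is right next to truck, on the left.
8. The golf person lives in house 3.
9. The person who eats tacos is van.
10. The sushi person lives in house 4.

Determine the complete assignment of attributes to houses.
Solution:

House | Sport | Vehicle | Food | Color
--------------------------------------
  1   | swimming | van | tacos | blue
  2   | soccer | truck | pizza | red
  3   | golf | sedan | pasta | green
  4   | tennis | coupe | sushi | yellow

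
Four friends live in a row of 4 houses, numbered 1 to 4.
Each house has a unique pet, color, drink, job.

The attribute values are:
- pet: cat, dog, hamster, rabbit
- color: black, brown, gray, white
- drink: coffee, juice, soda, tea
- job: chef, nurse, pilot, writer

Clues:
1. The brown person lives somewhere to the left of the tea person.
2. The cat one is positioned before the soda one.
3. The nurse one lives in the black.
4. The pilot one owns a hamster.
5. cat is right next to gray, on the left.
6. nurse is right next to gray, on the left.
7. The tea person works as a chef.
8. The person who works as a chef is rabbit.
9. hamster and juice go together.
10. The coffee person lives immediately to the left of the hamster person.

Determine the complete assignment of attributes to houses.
Solution:

House | Pet | Color | Drink | Job
---------------------------------
  1   | cat | black | coffee | nurse
  2   | hamster | gray | juice | pilot
  3   | dog | brown | soda | writer
  4   | rabbit | white | tea | chef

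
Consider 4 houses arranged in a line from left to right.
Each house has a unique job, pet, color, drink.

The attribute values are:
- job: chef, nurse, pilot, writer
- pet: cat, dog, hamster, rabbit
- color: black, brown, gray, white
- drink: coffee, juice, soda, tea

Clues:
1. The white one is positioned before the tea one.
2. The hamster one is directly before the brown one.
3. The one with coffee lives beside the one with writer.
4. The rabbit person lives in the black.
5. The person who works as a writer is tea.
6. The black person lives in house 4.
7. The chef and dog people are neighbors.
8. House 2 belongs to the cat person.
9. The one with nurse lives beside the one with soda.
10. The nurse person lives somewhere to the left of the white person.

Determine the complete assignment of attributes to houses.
Solution:

House | Job | Pet | Color | Drink
---------------------------------
  1   | nurse | hamster | gray | juice
  2   | chef | cat | brown | soda
  3   | pilot | dog | white | coffee
  4   | writer | rabbit | black | tea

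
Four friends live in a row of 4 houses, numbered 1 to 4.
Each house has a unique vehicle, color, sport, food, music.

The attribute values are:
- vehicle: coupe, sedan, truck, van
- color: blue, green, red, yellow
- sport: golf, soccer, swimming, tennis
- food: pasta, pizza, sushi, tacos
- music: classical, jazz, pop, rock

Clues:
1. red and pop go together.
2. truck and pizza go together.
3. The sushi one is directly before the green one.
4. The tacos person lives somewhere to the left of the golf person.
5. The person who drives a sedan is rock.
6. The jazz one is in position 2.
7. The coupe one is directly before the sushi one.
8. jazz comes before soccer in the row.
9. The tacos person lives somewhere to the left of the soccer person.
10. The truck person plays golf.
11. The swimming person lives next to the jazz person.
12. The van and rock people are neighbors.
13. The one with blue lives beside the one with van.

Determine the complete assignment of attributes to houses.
Solution:

House | Vehicle | Color | Sport | Food | Music
----------------------------------------------
  1   | coupe | blue | swimming | tacos | classical
  2   | van | yellow | tennis | sushi | jazz
  3   | sedan | green | soccer | pasta | rock
  4   | truck | red | golf | pizza | pop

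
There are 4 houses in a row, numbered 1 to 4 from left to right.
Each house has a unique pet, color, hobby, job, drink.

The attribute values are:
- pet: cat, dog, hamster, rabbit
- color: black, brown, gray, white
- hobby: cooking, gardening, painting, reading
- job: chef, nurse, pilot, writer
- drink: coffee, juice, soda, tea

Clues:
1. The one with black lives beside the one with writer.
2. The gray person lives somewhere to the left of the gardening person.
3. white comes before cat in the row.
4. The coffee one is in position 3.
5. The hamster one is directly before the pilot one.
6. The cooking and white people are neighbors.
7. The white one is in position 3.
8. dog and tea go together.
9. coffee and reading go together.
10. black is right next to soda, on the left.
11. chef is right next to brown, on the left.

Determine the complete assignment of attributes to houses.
Solution:

House | Pet | Color | Hobby | Job | Drink
-----------------------------------------
  1   | dog | black | painting | nurse | tea
  2   | rabbit | gray | cooking | writer | soda
  3   | hamster | white | reading | chef | coffee
  4   | cat | brown | gardening | pilot | juice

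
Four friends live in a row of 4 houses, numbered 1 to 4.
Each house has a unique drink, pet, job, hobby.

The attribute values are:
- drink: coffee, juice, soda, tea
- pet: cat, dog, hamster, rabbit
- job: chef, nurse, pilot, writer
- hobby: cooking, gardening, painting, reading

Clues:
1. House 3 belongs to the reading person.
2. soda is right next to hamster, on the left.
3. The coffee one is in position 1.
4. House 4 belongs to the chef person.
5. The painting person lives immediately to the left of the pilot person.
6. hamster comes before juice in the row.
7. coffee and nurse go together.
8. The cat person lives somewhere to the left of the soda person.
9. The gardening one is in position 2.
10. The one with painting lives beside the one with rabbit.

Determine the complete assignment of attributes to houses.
Solution:

House | Drink | Pet | Job | Hobby
---------------------------------
  1   | coffee | cat | nurse | painting
  2   | soda | rabbit | pilot | gardening
  3   | tea | hamster | writer | reading
  4   | juice | dog | chef | cooking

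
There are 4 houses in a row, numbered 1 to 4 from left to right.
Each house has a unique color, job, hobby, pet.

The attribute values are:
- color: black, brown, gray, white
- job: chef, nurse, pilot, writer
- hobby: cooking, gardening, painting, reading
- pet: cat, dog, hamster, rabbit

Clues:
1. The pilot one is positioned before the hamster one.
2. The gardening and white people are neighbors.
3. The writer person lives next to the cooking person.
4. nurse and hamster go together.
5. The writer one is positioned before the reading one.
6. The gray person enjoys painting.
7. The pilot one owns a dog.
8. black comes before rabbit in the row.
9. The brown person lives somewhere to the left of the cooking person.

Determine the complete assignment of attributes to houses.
Solution:

House | Color | Job | Hobby | Pet
---------------------------------
  1   | brown | writer | gardening | cat
  2   | white | pilot | cooking | dog
  3   | black | nurse | reading | hamster
  4   | gray | chef | painting | rabbit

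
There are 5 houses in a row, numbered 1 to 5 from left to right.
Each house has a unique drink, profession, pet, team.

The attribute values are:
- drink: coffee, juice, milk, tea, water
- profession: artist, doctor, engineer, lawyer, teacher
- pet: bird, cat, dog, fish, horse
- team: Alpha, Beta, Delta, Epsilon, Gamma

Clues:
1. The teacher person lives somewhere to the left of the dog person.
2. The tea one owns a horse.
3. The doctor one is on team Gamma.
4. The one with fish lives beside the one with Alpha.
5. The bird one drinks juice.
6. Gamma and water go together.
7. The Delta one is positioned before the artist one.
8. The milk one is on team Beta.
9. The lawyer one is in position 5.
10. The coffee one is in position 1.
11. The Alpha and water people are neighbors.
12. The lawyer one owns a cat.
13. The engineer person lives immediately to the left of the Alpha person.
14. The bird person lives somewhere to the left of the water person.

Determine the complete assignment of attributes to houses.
Solution:

House | Drink | Profession | Pet | Team
---------------------------------------
  1   | coffee | engineer | fish | Delta
  2   | juice | teacher | bird | Alpha
  3   | water | doctor | dog | Gamma
  4   | tea | artist | horse | Epsilon
  5   | milk | lawyer | cat | Beta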